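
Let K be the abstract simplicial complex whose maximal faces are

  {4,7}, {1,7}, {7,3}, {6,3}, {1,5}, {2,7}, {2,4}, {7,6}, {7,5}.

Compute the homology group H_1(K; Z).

Order the vertices as 1 < 2 < 3 < 4 < 5 < 6 < 7. Listing each simplex with vertices in this order, K has dimension 1 with simplices:

  0-simplices (7): [1], [2], [3], [4], [5], [6], [7]
  1-simplices (9): [1,5], [1,7], [2,4], [2,7], [3,6], [3,7], [4,7], [5,7], [6,7]

giving chain groups C_0 ≅ Z^7, C_1 ≅ Z^9.

Boundary ∂_1: C_1 → C_0 maps an edge to its endpoints' difference, ∂[p,q] = q − p. For instance
  ∂[3,7] = [7] − [3].
As a 7×9 matrix over Z this has rank 6, with invariant factors (1,1,1,1,1,1).

From H_k ≅ ker(∂_k) / im(∂_{k+1}) we obtain:

  H_1: rank ker ∂_1 − rank ∂_2 = (9 − 6) − 0 = 3, and there is no ∂_2, so H_1 ≅ Z^3.

H_1 = Z^3.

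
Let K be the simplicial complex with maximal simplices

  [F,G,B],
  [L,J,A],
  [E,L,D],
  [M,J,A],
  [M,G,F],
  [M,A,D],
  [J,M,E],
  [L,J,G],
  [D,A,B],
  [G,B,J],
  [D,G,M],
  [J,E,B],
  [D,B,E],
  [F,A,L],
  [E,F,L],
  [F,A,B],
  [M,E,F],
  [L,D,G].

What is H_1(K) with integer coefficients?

H_1 = Z^2.

Fix the vertex order A < B < D < E < F < G < J < L < M and write every simplex with vertices in increasing order. Then dim K = 2 and the simplices of K are:

  0-simplices (9): A, B, D, E, F, G, J, L, M
  1-simplices (27): AB, AD, AF, AJ, AL, AM, BD, BE, BF, BG, BJ, DE, DG, DL, DM, EF, EJ, EL, EM, FG, FL, FM, GJ, GL, GM, JL, JM
  2-simplices (18): ABD, ABF, ADM, AFL, AJL, AJM, BDE, BEJ, BFG, BGJ, DEL, DGL, DGM, EFL, EFM, EJM, FGM, GJL

giving chain groups C_0 ≅ Z^9, C_1 ≅ Z^27, C_2 ≅ Z^18.

Boundary ∂_1: C_1 → C_0 sends each edge [p,q] (with p < q) to q − p.
The 9×27 boundary matrix has rank 8 and Smith normal form diag(1,1,1,1,1,1,1,1).

The boundary map ∂_2: C_2 → C_1 sends each 2-simplex [p,q,r] to [q,r] − [p,r] + [p,q]. For instance
  ∂ADM = DM − AM + AD,
  ∂AJL = JL − AL + AJ.
This gives a 27×18 integer matrix of rank 17; reducing to Smith normal form yields diagonal entries (1,1,1,1,1,1,1,1,1,1,1,1,1,1,1,1,1).

Reading off H_k = ker ∂_k / im ∂_{k+1}:

  H_1: rank ker ∂_1 − rank ∂_2 = (27 − 8) − 17 = 2, and the invariant factors of ∂_2 are all 1, so H_1 = Z^2.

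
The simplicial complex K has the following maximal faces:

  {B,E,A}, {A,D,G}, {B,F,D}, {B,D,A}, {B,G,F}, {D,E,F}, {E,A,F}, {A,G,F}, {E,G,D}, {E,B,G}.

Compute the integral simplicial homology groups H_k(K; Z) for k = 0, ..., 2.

H_0 ≅ Z,  H_1 ≅ Z/2,  H_2 = 0.

Fix the vertex order A < B < D < E < F < G and write every simplex with vertices in increasing order. Then dim K = 2 and the simplices of K are:

  0-simplices (6): A, B, D, E, F, G
  1-simplices (15): AB, AD, AE, AF, AG, BD, BE, BF, BG, DE, DF, DG, EF, EG, FG
  2-simplices (10): ABD, ABE, ADG, AEF, AFG, BDF, BEG, BFG, DEF, DEG

giving chain groups C_0 ≅ Z^6, C_1 ≅ Z^15, C_2 ≅ Z^10.

The boundary map ∂_1: C_1 → C_0 is given by ∂[p,q] = [q] − [p].
This gives a 6×15 integer matrix of rank 5; reducing to Smith normal form yields diagonal entries (1,1,1,1,1).

Boundary ∂_2: C_2 → C_1 maps a triangle to the signed sum of its edges. For instance
  ∂BFG = FG − BG + BF,
  ∂AEF = EF − AF + AE.
The 15×10 boundary matrix has rank 10 and Smith normal form diag(1,1,1,1,1,1,1,1,1,2).

Reading off H_k = ker ∂_k / im ∂_{k+1}:

  H_0: rank C_0 − rank ∂_1 = 6 − 5 = 1, and the invariant factors of ∂_1 are all 1, so H_0 = Z.
  H_1: rank ker ∂_1 − rank ∂_2 = (15 − 5) − 10 = 0, and ∂_2 has invariant factor 2 > 1, so H_1 = Z/2.
  H_2: rank ker ∂_2 − rank ∂_3 = (10 − 10) − 0 = 0, and there is no ∂_3, so H_2 = 0.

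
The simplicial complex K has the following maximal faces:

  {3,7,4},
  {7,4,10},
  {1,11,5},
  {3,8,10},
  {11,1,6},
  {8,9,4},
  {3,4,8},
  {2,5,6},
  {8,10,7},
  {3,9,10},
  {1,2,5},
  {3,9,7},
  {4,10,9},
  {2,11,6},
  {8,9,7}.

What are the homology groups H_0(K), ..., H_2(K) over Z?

H_0 = Z^2,  H_1 = Z ⊕ Z/2Z,  H_2 = 0.

Fix the vertex order 1 < 2 < 3 < 4 < 5 < 6 < 7 < 8 < 9 < 10 < 11 and write every simplex with vertices in increasing order. Then dim K = 2 and the simplices of K are:

  0-simplices (11): [1], [2], [3], [4], [5], [6], [7], [8], [9], [10], [11]
  1-simplices (25): (25 of them)
  2-simplices (15): [1,2,5], [1,5,11], [1,6,11], [2,5,6], [2,6,11], [3,4,7], [3,4,8], [3,7,9], [3,8,10], [3,9,10], [4,7,10], [4,8,9], [4,9,10], [7,8,9], [7,8,10]

so the chain groups are C_0 ≅ Z^11, C_1 ≅ Z^25, C_2 ≅ Z^15.

The boundary map ∂_1: C_1 → C_0 is given by ∂[p,q] = [q] − [p]. For instance
  ∂[2,5] = [5] − [2].
The 11×25 boundary matrix has rank 9 and Smith normal form diag(1,1,1,1,1,1,1,1,1).

Boundary ∂_2: C_2 → C_1 maps a triangle to the signed sum of its edges. For instance
  ∂[4,9,10] = [9,10] − [4,10] + [4,9],
  ∂[3,4,8] = [4,8] − [3,8] + [3,4].
As a 25×15 matrix over Z this has rank 15, with invariant factors (1,1,1,1,1,1,1,1,1,1,1,1,1,1,2).

Computing H_k = (kernel of ∂_k) / (image of ∂_{k+1}):

  H_0: rank C_0 − rank ∂_1 = 11 − 9 = 2, and the invariant factors of ∂_1 are all 1, so H_0 ≅ Z^2.
  H_1: rank ker ∂_1 − rank ∂_2 = (25 − 9) − 15 = 1, and ∂_2 has invariant factor 2 > 1, so H_1 ≅ Z ⊕ Z/2Z.
  H_2: rank ker ∂_2 − rank ∂_3 = (15 − 15) − 0 = 0, and there is no ∂_3, so H_2 ≅ 0.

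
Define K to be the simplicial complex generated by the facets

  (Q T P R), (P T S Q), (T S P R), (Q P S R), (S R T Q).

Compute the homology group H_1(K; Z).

H_1 = 0.

Order the vertices as P < Q < R < S < T. Listing each simplex with vertices in this order, K has dimension 3 with simplices:

  0-simplices (5): P, Q, R, S, T
  1-simplices (10): PQ, PR, PS, PT, QR, QS, QT, RS, RT, ST
  2-simplices (10): PQR, PQS, PQT, PRS, PRT, PST, QRS, QRT, QST, RST
  3-simplices (5): PQRS, PQRT, PQST, PRST, QRST

Hence C_0 ≅ Z^5, C_1 ≅ Z^10, C_2 ≅ Z^10, C_3 ≅ Z^5.

The boundary map ∂_1: C_1 → C_0 maps an edge to its endpoints' difference, ∂[p,q] = q − p.
As a 5×10 matrix over Z this has rank 4, with invariant factors (1,1,1,1).

Boundary ∂_2: C_2 → C_1 maps a triangle to the signed sum of its edges. For instance
  ∂PQR = QR − PR + PQ,
  ∂QRS = RS − QS + QR.
The resulting 10×10 matrix has rank 6, and its Smith normal form has invariant factors (1,1,1,1,1,1).

Boundary ∂_3: C_3 → C_2 sends each 3-simplex σ to the alternating sum Σ_i (−1)^i (σ with its i-th vertex removed). For instance
  ∂QRST = RST − QST + QRT − QRS,
  ∂PQST = QST − PST + PQT − PQS.
As a 10×5 matrix over Z this has rank 4, with invariant factors (1,1,1,1).

Now H_k = ker ∂_k / im ∂_{k+1}, so:

  H_1: rank ker ∂_1 − rank ∂_2 = (10 − 4) − 6 = 0, and the invariant factors of ∂_2 are all 1, so H_1 = 0.

(K is a triangulation of the 3-sphere S^3.)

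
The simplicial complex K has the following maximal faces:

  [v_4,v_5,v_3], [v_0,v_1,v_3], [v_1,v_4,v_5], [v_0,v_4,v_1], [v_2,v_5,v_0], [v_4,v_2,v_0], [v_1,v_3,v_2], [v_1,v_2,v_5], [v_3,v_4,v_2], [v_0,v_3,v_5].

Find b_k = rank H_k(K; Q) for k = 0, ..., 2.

b_0 = 1, b_1 = 0, b_2 = 0.

Take the total order v_0 < v_1 < v_2 < v_3 < v_4 < v_5 on the vertex set. Then K (dimension 2) consists of the simplices:

  0-simplices (6): [v_0], [v_1], [v_2], [v_3], [v_4], [v_5]
  1-simplices (15): (15 of them)
  2-simplices (10): [v_0,v_1,v_3], [v_0,v_1,v_4], [v_0,v_2,v_4], [v_0,v_2,v_5], [v_0,v_3,v_5], [v_1,v_2,v_3], [v_1,v_2,v_5], [v_1,v_4,v_5], [v_2,v_3,v_4], [v_3,v_4,v_5]

Hence C_0 ≅ Z^6, C_1 ≅ Z^15, C_2 ≅ Z^10.

Boundary ∂_1: C_1 → C_0 is given by ∂[p,q] = [q] − [p]. For instance
  ∂[v_1,v_2] = [v_2] − [v_1].
This gives a 6×15 integer matrix of rank 5; reducing to Smith normal form yields diagonal entries (1,1,1,1,1).

∂_2: C_2 → C_1 maps a triangle to the signed sum of its edges. For instance
  ∂[v_1,v_4,v_5] = [v_4,v_5] − [v_1,v_5] + [v_1,v_4],
  ∂[v_0,v_1,v_4] = [v_1,v_4] − [v_0,v_4] + [v_0,v_1].
As a 15×10 matrix over Z this has rank 10, with invariant factors (1,1,1,1,1,1,1,1,1,2).

Reading off H_k = ker ∂_k / im ∂_{k+1}:

  H_0: rank C_0 − rank ∂_1 = 6 − 5 = 1, and the invariant factors of ∂_1 are all 1, so H_0 ≅ Z.
  H_1: rank ker ∂_1 − rank ∂_2 = (15 − 5) − 10 = 0, and ∂_2 has invariant factor 2 > 1, so H_1 ≅ Z/2.
  H_2: rank ker ∂_2 − rank ∂_3 = (10 − 10) − 0 = 0, and there is no ∂_3, so H_2 ≅ 0.

As a check, the Euler characteristic is 6 − 15 + 10 = 1, which agrees with 1 − 0 + 0 = 1.
(K is a triangulation of the real projective plane RP^2.)

Hence the Betti numbers are b_0 = 1, b_1 = 0, b_2 = 0.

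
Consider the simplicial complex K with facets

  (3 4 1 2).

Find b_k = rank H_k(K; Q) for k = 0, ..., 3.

Fix the vertex order 1 < 2 < 3 < 4 and write every simplex with vertices in increasing order. Then dim K = 3 and the simplices of K are:

  0-simplices (4): [1], [2], [3], [4]
  1-simplices (6): [1,2], [1,3], [1,4], [2,3], [2,4], [3,4]
  2-simplices (4): [1,2,3], [1,2,4], [1,3,4], [2,3,4]
  3-simplices (1): [1,2,3,4]

giving chain groups C_0 ≅ Z^4, C_1 ≅ Z^6, C_2 ≅ Z^4, C_3 ≅ Z^1.

Boundary ∂_1: C_1 → C_0 is given by ∂[p,q] = [q] − [p]. For instance
  ∂[2,3] = [3] − [2].
The 4×6 boundary matrix has rank 3 and Smith normal form diag(1,1,1).

Boundary ∂_2: C_2 → C_1 maps a triangle to the signed sum of its edges. For instance
  ∂[1,2,4] = [2,4] − [1,4] + [1,2],
  ∂[1,2,3] = [2,3] − [1,3] + [1,2].
The resulting 6×4 matrix has rank 3, and its Smith normal form has invariant factors (1,1,1).

The boundary map ∂_3: C_3 → C_2 sends each 3-simplex σ to the alternating sum Σ_i (−1)^i (σ with its i-th vertex removed). For instance
  ∂[1,2,3,4] = [2,3,4] − [1,3,4] + [1,2,4] − [1,2,3].
The 4×1 boundary matrix has rank 1 and Smith normal form diag(1).

From H_k ≅ ker(∂_k) / im(∂_{k+1}) we obtain:

  H_0: rank C_0 − rank ∂_1 = 4 − 3 = 1, and the invariant factors of ∂_1 are all 1, so H_0 = Z.
  H_1: rank ker ∂_1 − rank ∂_2 = (6 − 3) − 3 = 0, and the invariant factors of ∂_2 are all 1, so H_1 = 0.
  H_2: rank ker ∂_2 − rank ∂_3 = (4 − 3) − 1 = 0, and the invariant factors of ∂_3 are all 1, so H_2 = 0.
  H_3: rank ker ∂_3 − rank ∂_4 = (1 − 1) − 0 = 0, and there is no ∂_4, so H_3 = 0.

As a check, the Euler characteristic is 4 − 6 + 4 − 1 = 1, which agrees with 1 − 0 + 0 − 0 = 1.

Hence the Betti numbers are b_0 = 1, b_1 = 0, b_2 = 0, b_3 = 0.

b_0 = 1, b_1 = 0, b_2 = 0, b_3 = 0.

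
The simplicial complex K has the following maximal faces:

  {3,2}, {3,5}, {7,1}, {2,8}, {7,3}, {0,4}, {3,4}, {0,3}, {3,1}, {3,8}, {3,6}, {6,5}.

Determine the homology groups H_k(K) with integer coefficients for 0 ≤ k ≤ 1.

Take the total order 0 < 1 < 2 < 3 < 4 < 5 < 6 < 7 < 8 on the vertex set. Then K (dimension 1) consists of the simplices:

  0-simplices (9): [0], [1], [2], [3], [4], [5], [6], [7], [8]
  1-simplices (12): [0,3], [0,4], [1,3], [1,7], [2,3], [2,8], [3,4], [3,5], [3,6], [3,7], [3,8], [5,6]

Hence C_0 ≅ Z^9, C_1 ≅ Z^12.

Boundary ∂_1: C_1 → C_0 sends each edge [p,q] (with p < q) to q − p. For instance
  ∂[3,5] = [5] − [3].
The resulting 9×12 matrix has rank 8, and its Smith normal form has invariant factors (1,1,1,1,1,1,1,1).

Reading off H_k = ker ∂_k / im ∂_{k+1}:

  H_0: rank C_0 − rank ∂_1 = 9 − 8 = 1, and the invariant factors of ∂_1 are all 1, so H_0 = Z.
  H_1: rank ker ∂_1 − rank ∂_2 = (12 − 8) − 0 = 4, and there is no ∂_2, so H_1 = Z^4.

H_0 ≅ Z,  H_1 ≅ Z^4.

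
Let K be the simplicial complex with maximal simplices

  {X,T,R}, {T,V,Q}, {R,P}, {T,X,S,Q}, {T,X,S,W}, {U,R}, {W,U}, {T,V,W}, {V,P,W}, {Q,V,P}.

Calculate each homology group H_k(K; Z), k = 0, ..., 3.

Fix the vertex order P < Q < R < S < T < U < V < W < X and write every simplex with vertices in increasing order. Then dim K = 3 and the simplices of K are:

  0-simplices (9): P, Q, R, S, T, U, V, W, X
  1-simplices (20): PQ, PR, PV, PW, QS, QT, QV, QX, RT, RU, RX, ST, SW, SX, TV, TW, TX, UW, VW, WX
  2-simplices (12): PQV, PVW, QST, QSX, QTV, QTX, RTX, STW, STX, SWX, TVW, TWX
  3-simplices (2): QSTX, STWX

so the chain groups are C_0 ≅ Z^9, C_1 ≅ Z^20, C_2 ≅ Z^12, C_3 ≅ Z^2.

The boundary map ∂_1: C_1 → C_0 maps an edge to its endpoints' difference, ∂[p,q] = q − p.
As a 9×20 matrix over Z this has rank 8, with invariant factors (1,1,1,1,1,1,1,1).

The boundary map ∂_2: C_2 → C_1 sends each 2-simplex [p,q,r] to [q,r] − [p,r] + [p,q]. For instance
  ∂QSX = SX − QX + QS,
  ∂QTV = TV − QV + QT.
As a 20×12 matrix over Z this has rank 10, with invariant factors (1,1,1,1,1,1,1,1,1,1).

∂_3: C_3 → C_2 sends each 3-simplex σ to the alternating sum Σ_i (−1)^i (σ with its i-th vertex removed). For instance
  ∂QSTX = STX − QTX + QSX − QST,
  ∂STWX = TWX − SWX + STX − STW.
As a 12×2 matrix over Z this has rank 2, with invariant factors (1,1).

From H_k ≅ ker(∂_k) / im(∂_{k+1}) we obtain:

  H_0: rank C_0 − rank ∂_1 = 9 − 8 = 1, and the invariant factors of ∂_1 are all 1, so H_0 ≅ Z.
  H_1: rank ker ∂_1 − rank ∂_2 = (20 − 8) − 10 = 2, and the invariant factors of ∂_2 are all 1, so H_1 ≅ Z^2.
  H_2: rank ker ∂_2 − rank ∂_3 = (12 − 10) − 2 = 0, and the invariant factors of ∂_3 are all 1, so H_2 ≅ 0.
  H_3: rank ker ∂_3 − rank ∂_4 = (2 − 2) − 0 = 0, and there is no ∂_4, so H_3 ≅ 0.

As a check, the Euler characteristic is 9 − 20 + 12 − 2 = -1, which agrees with 1 − 2 + 0 − 0 = -1.

H_0 = Z,  H_1 = Z^2,  H_2 = 0,  H_3 = 0.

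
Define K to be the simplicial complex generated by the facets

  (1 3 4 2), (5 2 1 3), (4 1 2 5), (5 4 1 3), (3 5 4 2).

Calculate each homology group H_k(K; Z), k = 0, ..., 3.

We work with the vertex ordering 1 < 2 < 3 < 4 < 5. The simplices of K, each written with vertices in increasing order, are:

  0-simplices (5): [1], [2], [3], [4], [5]
  1-simplices (10): [1,2], [1,3], [1,4], [1,5], [2,3], [2,4], [2,5], [3,4], [3,5], [4,5]
  2-simplices (10): [1,2,3], [1,2,4], [1,2,5], [1,3,4], [1,3,5], [1,4,5], [2,3,4], [2,3,5], [2,4,5], [3,4,5]
  3-simplices (5): [1,2,3,4], [1,2,3,5], [1,2,4,5], [1,3,4,5], [2,3,4,5]

so the chain groups are C_0 ≅ Z^5, C_1 ≅ Z^10, C_2 ≅ Z^10, C_3 ≅ Z^5.

Boundary ∂_1: C_1 → C_0 sends each edge [p,q] (with p < q) to q − p. For instance
  ∂[2,3] = [3] − [2].
The resulting 5×10 matrix has rank 4, and its Smith normal form has invariant factors (1,1,1,1).

The boundary map ∂_2: C_2 → C_1 acts by ∂[p,q,r] = [q,r] − [p,r] + [p,q]. For instance
  ∂[1,2,4] = [2,4] − [1,4] + [1,2],
  ∂[2,3,4] = [3,4] − [2,4] + [2,3].
As a 10×10 matrix over Z this has rank 6, with invariant factors (1,1,1,1,1,1).

Boundary ∂_3: C_3 → C_2 sends each 3-simplex σ to the alternating sum Σ_i (−1)^i (σ with its i-th vertex removed). For instance
  ∂[2,3,4,5] = [3,4,5] − [2,4,5] + [2,3,5] − [2,3,4],
  ∂[1,2,3,5] = [2,3,5] − [1,3,5] + [1,2,5] − [1,2,3].
This gives a 10×5 integer matrix of rank 4; reducing to Smith normal form yields diagonal entries (1,1,1,1).

Computing H_k = (kernel of ∂_k) / (image of ∂_{k+1}):

  H_0: rank C_0 − rank ∂_1 = 5 − 4 = 1, and the invariant factors of ∂_1 are all 1, so H_0 ≅ Z.
  H_1: rank ker ∂_1 − rank ∂_2 = (10 − 4) − 6 = 0, and the invariant factors of ∂_2 are all 1, so H_1 ≅ 0.
  H_2: rank ker ∂_2 − rank ∂_3 = (10 − 6) − 4 = 0, and the invariant factors of ∂_3 are all 1, so H_2 ≅ 0.
  H_3: rank ker ∂_3 − rank ∂_4 = (5 − 4) − 0 = 1, and there is no ∂_4, so H_3 ≅ Z.

As a check, the Euler characteristic is 5 − 10 + 10 − 5 = 0, which agrees with 1 − 0 + 0 − 1 = 0.
(K is a triangulation of the 3-sphere S^3.)

H_0 = Z,  H_1 = 0,  H_2 = 0,  H_3 = Z.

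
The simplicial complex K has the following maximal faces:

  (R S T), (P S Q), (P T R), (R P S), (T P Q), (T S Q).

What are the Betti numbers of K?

b_0 = 1, b_1 = 0, b_2 = 1.

Fix the vertex order P < Q < R < S < T and write every simplex with vertices in increasing order. Then dim K = 2 and the simplices of K are:

  0-simplices (5): P, Q, R, S, T
  1-simplices (9): PQ, PR, PS, PT, QS, QT, RS, RT, ST
  2-simplices (6): PQS, PQT, PRS, PRT, QST, RST

giving chain groups C_0 ≅ Z^5, C_1 ≅ Z^9, C_2 ≅ Z^6.

Boundary ∂_1: C_1 → C_0 is given by ∂[p,q] = [q] − [p].
The 5×9 boundary matrix has rank 4 and Smith normal form diag(1,1,1,1).

∂_2: C_2 → C_1 maps a triangle to the signed sum of its edges. For instance
  ∂PRS = RS − PS + PR,
  ∂RST = ST − RT + RS.
As a 9×6 matrix over Z this has rank 5, with invariant factors (1,1,1,1,1).

Reading off H_k = ker ∂_k / im ∂_{k+1}:

  H_0: rank C_0 − rank ∂_1 = 5 − 4 = 1, and the invariant factors of ∂_1 are all 1, so H_0 ≅ Z.
  H_1: rank ker ∂_1 − rank ∂_2 = (9 − 4) − 5 = 0, and the invariant factors of ∂_2 are all 1, so H_1 ≅ 0.
  H_2: rank ker ∂_2 − rank ∂_3 = (6 − 5) − 0 = 1, and there is no ∂_3, so H_2 ≅ Z.

Hence the Betti numbers are b_0 = 1, b_1 = 0, b_2 = 1.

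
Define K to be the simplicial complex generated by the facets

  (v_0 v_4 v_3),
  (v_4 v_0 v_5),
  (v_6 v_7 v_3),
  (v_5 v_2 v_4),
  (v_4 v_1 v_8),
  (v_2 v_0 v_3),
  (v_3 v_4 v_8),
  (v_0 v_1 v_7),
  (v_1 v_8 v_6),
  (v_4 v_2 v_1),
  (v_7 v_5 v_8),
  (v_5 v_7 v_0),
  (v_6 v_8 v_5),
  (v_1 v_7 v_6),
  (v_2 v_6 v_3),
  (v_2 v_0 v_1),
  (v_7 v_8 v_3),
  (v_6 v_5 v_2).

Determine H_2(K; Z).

Fix the vertex order v_0 < v_1 < v_2 < v_3 < v_4 < v_5 < v_6 < v_7 < v_8 and write every simplex with vertices in increasing order. Then dim K = 2 and the simplices of K are:

  0-simplices (9): [v_0], [v_1], [v_2], [v_3], [v_4], [v_5], [v_6], [v_7], [v_8]
  1-simplices (27): (27 of them)
  2-simplices (18): (18 of them)

Hence C_0 ≅ Z^9, C_1 ≅ Z^27, C_2 ≅ Z^18.

The boundary map ∂_1: C_1 → C_0 sends each edge [p,q] (with p < q) to q − p. For instance
  ∂[v_0,v_5] = [v_5] − [v_0].
The resulting 9×27 matrix has rank 8, and its Smith normal form has invariant factors (1,1,1,1,1,1,1,1).

Boundary ∂_2: C_2 → C_1 maps a triangle to the signed sum of its edges. For instance
  ∂[v_3,v_7,v_8] = [v_7,v_8] − [v_3,v_8] + [v_3,v_7],
  ∂[v_0,v_2,v_3] = [v_2,v_3] − [v_0,v_3] + [v_0,v_2].
As a 27×18 matrix over Z this has rank 18, with invariant factors (1,1,1,1,1,1,1,1,1,1,1,1,1,1,1,1,1,2).

Now H_k = ker ∂_k / im ∂_{k+1}, so:

  H_2: rank ker ∂_2 − rank ∂_3 = (18 − 18) − 0 = 0, and there is no ∂_3, so H_2 = 0.

(K is a triangulation of the Klein bottle.)

H_2 ≅ 0.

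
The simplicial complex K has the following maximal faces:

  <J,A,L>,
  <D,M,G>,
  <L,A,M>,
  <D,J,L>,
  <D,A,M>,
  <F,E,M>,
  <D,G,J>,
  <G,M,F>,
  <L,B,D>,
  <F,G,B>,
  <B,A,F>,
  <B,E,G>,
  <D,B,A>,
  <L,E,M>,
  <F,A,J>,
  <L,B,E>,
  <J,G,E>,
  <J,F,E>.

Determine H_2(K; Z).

H_2 ≅ 0.

K has 9 vertices, 27 edges, 18 triangles.
rank ∂_2 = 18, rank ∂_3 = 0 ⇒ b_2 = 18 − 18 − 0 = 0. So H_2 ≅ 0.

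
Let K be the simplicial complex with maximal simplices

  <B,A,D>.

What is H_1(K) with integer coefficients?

K has 3 vertices, 3 edges, 1 triangle.
rank ∂_1 = 2, rank ∂_2 = 1 ⇒ b_1 = 3 − 2 − 1 = 0; all invariant factors of ∂_2 are 1 so no torsion. So H_1 ≅ 0.

H_1 ≅ 0.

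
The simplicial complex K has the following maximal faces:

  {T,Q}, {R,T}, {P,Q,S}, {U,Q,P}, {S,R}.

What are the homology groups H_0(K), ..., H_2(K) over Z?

H_0 = Z,  H_1 = Z,  H_2 = 0.

K has 6 vertices, 8 edges, 2 triangles.
rank ∂_0 = 0, rank ∂_1 = 5 ⇒ b_0 = 6 − 0 − 5 = 1; all invariant factors of ∂_1 are 1 so no torsion. So H_0 = Z.
rank ∂_1 = 5, rank ∂_2 = 2 ⇒ b_1 = 8 − 5 − 2 = 1; all invariant factors of ∂_2 are 1 so no torsion. So H_1 = Z.
rank ∂_2 = 2, rank ∂_3 = 0 ⇒ b_2 = 2 − 2 − 0 = 0. So H_2 = 0.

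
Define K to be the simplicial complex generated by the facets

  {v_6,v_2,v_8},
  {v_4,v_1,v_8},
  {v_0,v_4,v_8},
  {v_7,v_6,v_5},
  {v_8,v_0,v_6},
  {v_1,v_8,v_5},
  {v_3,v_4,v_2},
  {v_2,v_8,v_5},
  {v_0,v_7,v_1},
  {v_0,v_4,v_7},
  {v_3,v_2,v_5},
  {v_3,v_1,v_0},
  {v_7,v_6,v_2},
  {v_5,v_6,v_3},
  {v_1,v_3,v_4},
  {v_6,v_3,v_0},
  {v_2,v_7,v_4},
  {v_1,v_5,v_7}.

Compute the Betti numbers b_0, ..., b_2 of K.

b_0 = 1, b_1 = 1, b_2 = 0.

We work with the vertex ordering v_0 < v_1 < v_2 < v_3 < v_4 < v_5 < v_6 < v_7 < v_8. The simplices of K, each written with vertices in increasing order, are:

  0-simplices (9): [v_0], [v_1], [v_2], [v_3], [v_4], [v_5], [v_6], [v_7], [v_8]
  1-simplices (27): (27 of them)
  2-simplices (18): (18 of them)

so the chain groups are C_0 ≅ Z^9, C_1 ≅ Z^27, C_2 ≅ Z^18.

Boundary ∂_1: C_1 → C_0 maps an edge to its endpoints' difference, ∂[p,q] = q − p.
As a 9×27 matrix over Z this has rank 8, with invariant factors (1,1,1,1,1,1,1,1).

Boundary ∂_2: C_2 → C_1 acts by ∂[p,q,r] = [q,r] − [p,r] + [p,q]. For instance
  ∂[v_0,v_6,v_8] = [v_6,v_8] − [v_0,v_8] + [v_0,v_6],
  ∂[v_1,v_5,v_7] = [v_5,v_7] − [v_1,v_7] + [v_1,v_5].
This gives a 27×18 integer matrix of rank 18; reducing to Smith normal form yields diagonal entries (1,1,1,1,1,1,1,1,1,1,1,1,1,1,1,1,1,2).

Computing H_k = (kernel of ∂_k) / (image of ∂_{k+1}):

  H_0: rank C_0 − rank ∂_1 = 9 − 8 = 1, and the invariant factors of ∂_1 are all 1, so H_0 = Z.
  H_1: rank ker ∂_1 − rank ∂_2 = (27 − 8) − 18 = 1, and ∂_2 has invariant factor 2 > 1, so H_1 = Z ⊕ Z_2.
  H_2: rank ker ∂_2 − rank ∂_3 = (18 − 18) − 0 = 0, and there is no ∂_3, so H_2 = 0.

Hence the Betti numbers are b_0 = 1, b_1 = 1, b_2 = 0.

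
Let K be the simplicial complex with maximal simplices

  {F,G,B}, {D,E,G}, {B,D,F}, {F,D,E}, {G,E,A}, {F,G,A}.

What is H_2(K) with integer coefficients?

We work with the vertex ordering A < B < D < E < F < G. The simplices of K, each written with vertices in increasing order, are:

  0-simplices (6): A, B, D, E, F, G
  1-simplices (12): AE, AF, AG, BD, BF, BG, DE, DF, DG, EF, EG, FG
  2-simplices (6): AEG, AFG, BDF, BFG, DEF, DEG

giving chain groups C_0 ≅ Z^6, C_1 ≅ Z^12, C_2 ≅ Z^6.

∂_1: C_1 → C_0 sends each edge [p,q] (with p < q) to q − p. For instance
  ∂DE = E − D.
The 6×12 boundary matrix has rank 5 and Smith normal form diag(1,1,1,1,1).

Boundary ∂_2: C_2 → C_1 sends each 2-simplex [p,q,r] to [q,r] − [p,r] + [p,q]. For instance
  ∂AFG = FG − AG + AF,
  ∂BDF = DF − BF + BD.
As a 12×6 matrix over Z this has rank 6, with invariant factors (1,1,1,1,1,1).

Now H_k = ker ∂_k / im ∂_{k+1}, so:

  H_2: rank ker ∂_2 − rank ∂_3 = (6 − 6) − 0 = 0, and there is no ∂_3, so H_2 = 0.

H_2 ≅ 0.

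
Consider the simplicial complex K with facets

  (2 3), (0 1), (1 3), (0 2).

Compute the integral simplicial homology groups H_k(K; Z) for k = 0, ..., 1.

H_0 = Z,  H_1 = Z.

Fix the vertex order 0 < 1 < 2 < 3 and write every simplex with vertices in increasing order. Then dim K = 1 and the simplices of K are:

  0-simplices (4): [0], [1], [2], [3]
  1-simplices (4): [0,1], [0,2], [1,3], [2,3]

Hence C_0 ≅ Z^4, C_1 ≅ Z^4.

∂_1: C_1 → C_0 sends each edge [p,q] (with p < q) to q − p. For instance
  ∂[1,3] = [3] − [1].
This gives a 4×4 integer matrix of rank 3; reducing to Smith normal form yields diagonal entries (1,1,1).

Reading off H_k = ker ∂_k / im ∂_{k+1}:

  H_0: rank C_0 − rank ∂_1 = 4 − 3 = 1, and the invariant factors of ∂_1 are all 1, so H_0 ≅ Z.
  H_1: rank ker ∂_1 − rank ∂_2 = (4 − 3) − 0 = 1, and there is no ∂_2, so H_1 ≅ Z.

(K is a triangulation of the circle S^1.)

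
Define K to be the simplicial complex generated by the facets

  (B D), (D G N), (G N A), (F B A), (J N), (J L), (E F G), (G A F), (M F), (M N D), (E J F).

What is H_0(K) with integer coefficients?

H_0 ≅ Z.

Take the total order A < B < D < E < F < G < J < L < M < N on the vertex set. Then K (dimension 2) consists of the simplices:

  0-simplices (10): A, B, D, E, F, G, J, L, M, N
  1-simplices (19): AB, AF, AG, AN, BD, BF, DG, DM, DN, EF, EG, EJ, FG, FJ, FM, GN, JL, JN, MN
  2-simplices (7): ABF, AFG, AGN, DGN, DMN, EFG, EFJ

so the chain groups are C_0 ≅ Z^10, C_1 ≅ Z^19, C_2 ≅ Z^7.

The boundary map ∂_1: C_1 → C_0 maps an edge to its endpoints' difference, ∂[p,q] = q − p.
The resulting 10×19 matrix has rank 9, and its Smith normal form has invariant factors (1,1,1,1,1,1,1,1,1).

Boundary ∂_2: C_2 → C_1 sends each 2-simplex [p,q,r] to [q,r] − [p,r] + [p,q]. For instance
  ∂EFG = FG − EG + EF,
  ∂DMN = MN − DN + DM.
The 19×7 boundary matrix has rank 7 and Smith normal form diag(1,1,1,1,1,1,1).

Computing H_k = (kernel of ∂_k) / (image of ∂_{k+1}):

  H_0: rank C_0 − rank ∂_1 = 10 − 9 = 1, and the invariant factors of ∂_1 are all 1, so H_0 ≅ Z.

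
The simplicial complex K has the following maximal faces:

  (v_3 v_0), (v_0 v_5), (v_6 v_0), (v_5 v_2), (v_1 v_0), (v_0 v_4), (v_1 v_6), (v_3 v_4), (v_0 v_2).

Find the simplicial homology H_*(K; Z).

H_0 = Z,  H_1 = Z^3.

Take the total order v_0 < v_1 < v_2 < v_3 < v_4 < v_5 < v_6 on the vertex set. Then K (dimension 1) consists of the simplices:

  0-simplices (7): [v_0], [v_1], [v_2], [v_3], [v_4], [v_5], [v_6]
  1-simplices (9): [v_0,v_1], [v_0,v_2], [v_0,v_3], [v_0,v_4], [v_0,v_5], [v_0,v_6], [v_1,v_6], [v_2,v_5], [v_3,v_4]

Hence C_0 ≅ Z^7, C_1 ≅ Z^9.

Boundary ∂_1: C_1 → C_0 is given by ∂[p,q] = [q] − [p].
This gives a 7×9 integer matrix of rank 6; reducing to Smith normal form yields diagonal entries (1,1,1,1,1,1).

Reading off H_k = ker ∂_k / im ∂_{k+1}:

  H_0: rank C_0 − rank ∂_1 = 7 − 6 = 1, and the invariant factors of ∂_1 are all 1, so H_0 ≅ Z.
  H_1: rank ker ∂_1 − rank ∂_2 = (9 − 6) − 0 = 3, and there is no ∂_2, so H_1 ≅ Z^3.

As a check, the Euler characteristic is 7 − 9 = -2, which agrees with 1 − 3 = -2.
(K is a triangulation of a wedge of 3 circles.)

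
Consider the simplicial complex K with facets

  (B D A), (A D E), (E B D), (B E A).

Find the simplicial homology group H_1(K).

H_1 ≅ 0.

Take the total order A < B < D < E on the vertex set. Then K (dimension 2) consists of the simplices:

  0-simplices (4): A, B, D, E
  1-simplices (6): AB, AD, AE, BD, BE, DE
  2-simplices (4): ABD, ABE, ADE, BDE

so the chain groups are C_0 ≅ Z^4, C_1 ≅ Z^6, C_2 ≅ Z^4.

Boundary ∂_1: C_1 → C_0 sends each edge [p,q] (with p < q) to q − p. For instance
  ∂BD = D − B.
The 4×6 boundary matrix has rank 3 and Smith normal form diag(1,1,1).

The boundary map ∂_2: C_2 → C_1 sends each 2-simplex [p,q,r] to [q,r] − [p,r] + [p,q]. For instance
  ∂ABE = BE − AE + AB,
  ∂BDE = DE − BE + BD.
This gives a 6×4 integer matrix of rank 3; reducing to Smith normal form yields diagonal entries (1,1,1).

Computing H_k = (kernel of ∂_k) / (image of ∂_{k+1}):

  H_1: rank ker ∂_1 − rank ∂_2 = (6 − 3) − 3 = 0, and the invariant factors of ∂_2 are all 1, so H_1 ≅ 0.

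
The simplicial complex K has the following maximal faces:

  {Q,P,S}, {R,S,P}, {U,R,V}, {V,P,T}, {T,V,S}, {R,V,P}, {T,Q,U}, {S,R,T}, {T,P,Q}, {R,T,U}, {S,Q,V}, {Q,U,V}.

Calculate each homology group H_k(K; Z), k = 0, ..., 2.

Fix the vertex order P < Q < R < S < T < U < V and write every simplex with vertices in increasing order. Then dim K = 2 and the simplices of K are:

  0-simplices (7): P, Q, R, S, T, U, V
  1-simplices (18): PQ, PR, PS, PT, PV, QS, QT, QU, QV, RS, RT, RU, RV, ST, SV, TU, TV, UV
  2-simplices (12): PQS, PQT, PRS, PRV, PTV, QSV, QTU, QUV, RST, RTU, RUV, STV

giving chain groups C_0 ≅ Z^7, C_1 ≅ Z^18, C_2 ≅ Z^12.

Boundary ∂_1: C_1 → C_0 maps an edge to its endpoints' difference, ∂[p,q] = q − p. For instance
  ∂RU = U − R.
The 7×18 boundary matrix has rank 6 and Smith normal form diag(1,1,1,1,1,1).

Boundary ∂_2: C_2 → C_1 sends each 2-simplex [p,q,r] to [q,r] − [p,r] + [p,q]. For instance
  ∂RUV = UV − RV + RU,
  ∂PRS = RS − PS + PR.
This gives a 18×12 integer matrix of rank 12; reducing to Smith normal form yields diagonal entries (1,1,1,1,1,1,1,1,1,1,1,2).

Computing H_k = (kernel of ∂_k) / (image of ∂_{k+1}):

  H_0: rank C_0 − rank ∂_1 = 7 − 6 = 1, and the invariant factors of ∂_1 are all 1, so H_0 = Z.
  H_1: rank ker ∂_1 − rank ∂_2 = (18 − 6) − 12 = 0, and ∂_2 has invariant factor 2 > 1, so H_1 = Z/2Z.
  H_2: rank ker ∂_2 − rank ∂_3 = (12 − 12) − 0 = 0, and there is no ∂_3, so H_2 = 0.

(K is a triangulation of the real projective plane RP^2.)

H_0 = Z,  H_1 = Z/2Z,  H_2 = 0.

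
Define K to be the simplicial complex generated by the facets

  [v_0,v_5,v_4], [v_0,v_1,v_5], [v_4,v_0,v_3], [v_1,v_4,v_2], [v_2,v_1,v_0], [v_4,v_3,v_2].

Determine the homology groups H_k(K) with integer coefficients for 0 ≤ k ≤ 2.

H_0 ≅ Z,  H_1 ≅ Z,  H_2 = 0.

Order the vertices as v_0 < v_1 < v_2 < v_3 < v_4 < v_5. Listing each simplex with vertices in this order, K has dimension 2 with simplices:

  0-simplices (6): [v_0], [v_1], [v_2], [v_3], [v_4], [v_5]
  1-simplices (12): [v_0,v_1], [v_0,v_2], [v_0,v_3], [v_0,v_4], [v_0,v_5], [v_1,v_2], [v_1,v_4], [v_1,v_5], [v_2,v_3], [v_2,v_4], [v_3,v_4], [v_4,v_5]
  2-simplices (6): [v_0,v_1,v_2], [v_0,v_1,v_5], [v_0,v_3,v_4], [v_0,v_4,v_5], [v_1,v_2,v_4], [v_2,v_3,v_4]

Hence C_0 ≅ Z^6, C_1 ≅ Z^12, C_2 ≅ Z^6.

Boundary ∂_1: C_1 → C_0 is given by ∂[p,q] = [q] − [p]. For instance
  ∂[v_1,v_2] = [v_2] − [v_1].
The resulting 6×12 matrix has rank 5, and its Smith normal form has invariant factors (1,1,1,1,1).

∂_2: C_2 → C_1 acts by ∂[p,q,r] = [q,r] − [p,r] + [p,q]. For instance
  ∂[v_2,v_3,v_4] = [v_3,v_4] − [v_2,v_4] + [v_2,v_3],
  ∂[v_1,v_2,v_4] = [v_2,v_4] − [v_1,v_4] + [v_1,v_2].
The 12×6 boundary matrix has rank 6 and Smith normal form diag(1,1,1,1,1,1).

Reading off H_k = ker ∂_k / im ∂_{k+1}:

  H_0: rank C_0 − rank ∂_1 = 6 − 5 = 1, and the invariant factors of ∂_1 are all 1, so H_0 ≅ Z.
  H_1: rank ker ∂_1 − rank ∂_2 = (12 − 5) − 6 = 1, and the invariant factors of ∂_2 are all 1, so H_1 ≅ Z.
  H_2: rank ker ∂_2 − rank ∂_3 = (6 − 6) − 0 = 0, and there is no ∂_3, so H_2 ≅ 0.

As a check, the Euler characteristic is 6 − 12 + 6 = 0, which agrees with 1 − 1 + 0 = 0.
(K is a triangulation of the cylinder S^1 x I.)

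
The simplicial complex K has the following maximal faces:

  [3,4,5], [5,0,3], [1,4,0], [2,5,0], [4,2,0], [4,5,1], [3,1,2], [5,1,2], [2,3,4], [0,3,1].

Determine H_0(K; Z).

H_0 ≅ Z.

Take the total order 0 < 1 < 2 < 3 < 4 < 5 on the vertex set. Then K (dimension 2) consists of the simplices:

  0-simplices (6): [0], [1], [2], [3], [4], [5]
  1-simplices (15): [0,1], [0,2], [0,3], [0,4], [0,5], [1,2], [1,3], [1,4], [1,5], [2,3], [2,4], [2,5], [3,4], [3,5], [4,5]
  2-simplices (10): [0,1,3], [0,1,4], [0,2,4], [0,2,5], [0,3,5], [1,2,3], [1,2,5], [1,4,5], [2,3,4], [3,4,5]

Hence C_0 ≅ Z^6, C_1 ≅ Z^15, C_2 ≅ Z^10.

Boundary ∂_1: C_1 → C_0 is given by ∂[p,q] = [q] − [p]. For instance
  ∂[1,3] = [3] − [1].
The 6×15 boundary matrix has rank 5 and Smith normal form diag(1,1,1,1,1).

Boundary ∂_2: C_2 → C_1 acts by ∂[p,q,r] = [q,r] − [p,r] + [p,q]. For instance
  ∂[0,2,4] = [2,4] − [0,4] + [0,2],
  ∂[1,4,5] = [4,5] − [1,5] + [1,4].
As a 15×10 matrix over Z this has rank 10, with invariant factors (1,1,1,1,1,1,1,1,1,2).

From H_k ≅ ker(∂_k) / im(∂_{k+1}) we obtain:

  H_0: rank C_0 − rank ∂_1 = 6 − 5 = 1, and the invariant factors of ∂_1 are all 1, so H_0 ≅ Z.

(K is a triangulation of the real projective plane RP^2.)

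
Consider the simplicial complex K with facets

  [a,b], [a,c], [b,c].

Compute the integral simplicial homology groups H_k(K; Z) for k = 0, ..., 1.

H_0 ≅ Z,  H_1 ≅ Z.

Take the total order a < b < c on the vertex set. Then K (dimension 1) consists of the simplices:

  0-simplices (3): a, b, c
  1-simplices (3): ab, ac, bc

so the chain groups are C_0 ≅ Z^3, C_1 ≅ Z^3.

Boundary ∂_1: C_1 → C_0 maps an edge to its endpoints' difference, ∂[p,q] = q − p. For instance
  ∂ab = b − a.
The 3×3 boundary matrix has rank 2 and Smith normal form diag(1,1).

Now H_k = ker ∂_k / im ∂_{k+1}, so:

  H_0: rank C_0 − rank ∂_1 = 3 − 2 = 1, and the invariant factors of ∂_1 are all 1, so H_0 = Z.
  H_1: rank ker ∂_1 − rank ∂_2 = (3 − 2) − 0 = 1, and there is no ∂_2, so H_1 = Z.

(K is a triangulation of the circle S^1.)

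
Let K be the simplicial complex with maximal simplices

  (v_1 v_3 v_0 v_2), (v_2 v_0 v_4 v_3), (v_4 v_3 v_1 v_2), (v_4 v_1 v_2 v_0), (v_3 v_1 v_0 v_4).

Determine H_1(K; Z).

Order the vertices as v_0 < v_1 < v_2 < v_3 < v_4. Listing each simplex with vertices in this order, K has dimension 3 with simplices:

  0-simplices (5): [v_0], [v_1], [v_2], [v_3], [v_4]
  1-simplices (10): [v_0,v_1], [v_0,v_2], [v_0,v_3], [v_0,v_4], [v_1,v_2], [v_1,v_3], [v_1,v_4], [v_2,v_3], [v_2,v_4], [v_3,v_4]
  2-simplices (10): [v_0,v_1,v_2], [v_0,v_1,v_3], [v_0,v_1,v_4], [v_0,v_2,v_3], [v_0,v_2,v_4], [v_0,v_3,v_4], [v_1,v_2,v_3], [v_1,v_2,v_4], [v_1,v_3,v_4], [v_2,v_3,v_4]
  3-simplices (5): [v_0,v_1,v_2,v_3], [v_0,v_1,v_2,v_4], [v_0,v_1,v_3,v_4], [v_0,v_2,v_3,v_4], [v_1,v_2,v_3,v_4]

so the chain groups are C_0 ≅ Z^5, C_1 ≅ Z^10, C_2 ≅ Z^10, C_3 ≅ Z^5.

The boundary map ∂_1: C_1 → C_0 sends each edge [p,q] (with p < q) to q − p.
As a 5×10 matrix over Z this has rank 4, with invariant factors (1,1,1,1).

The boundary map ∂_2: C_2 → C_1 maps a triangle to the signed sum of its edges. For instance
  ∂[v_0,v_3,v_4] = [v_3,v_4] − [v_0,v_4] + [v_0,v_3],
  ∂[v_0,v_2,v_3] = [v_2,v_3] − [v_0,v_3] + [v_0,v_2].
As a 10×10 matrix over Z this has rank 6, with invariant factors (1,1,1,1,1,1).

∂_3: C_3 → C_2 sends each 3-simplex σ to the alternating sum Σ_i (−1)^i (σ with its i-th vertex removed). For instance
  ∂[v_0,v_2,v_3,v_4] = [v_2,v_3,v_4] − [v_0,v_3,v_4] + [v_0,v_2,v_4] − [v_0,v_2,v_3],
  ∂[v_0,v_1,v_2,v_3] = [v_1,v_2,v_3] − [v_0,v_2,v_3] + [v_0,v_1,v_3] − [v_0,v_1,v_2].
This gives a 10×5 integer matrix of rank 4; reducing to Smith normal form yields diagonal entries (1,1,1,1).

Now H_k = ker ∂_k / im ∂_{k+1}, so:

  H_1: rank ker ∂_1 − rank ∂_2 = (10 − 4) − 6 = 0, and the invariant factors of ∂_2 are all 1, so H_1 ≅ 0.

H_1 ≅ 0.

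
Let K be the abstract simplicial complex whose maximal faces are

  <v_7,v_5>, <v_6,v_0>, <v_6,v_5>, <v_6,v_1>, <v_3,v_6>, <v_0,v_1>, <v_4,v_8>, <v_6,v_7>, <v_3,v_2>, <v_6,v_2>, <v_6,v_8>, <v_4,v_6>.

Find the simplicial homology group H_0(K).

H_0 = Z.

Fix the vertex order v_0 < v_1 < v_2 < v_3 < v_4 < v_5 < v_6 < v_7 < v_8 and write every simplex with vertices in increasing order. Then dim K = 1 and the simplices of K are:

  0-simplices (9): [v_0], [v_1], [v_2], [v_3], [v_4], [v_5], [v_6], [v_7], [v_8]
  1-simplices (12): [v_0,v_1], [v_0,v_6], [v_1,v_6], [v_2,v_3], [v_2,v_6], [v_3,v_6], [v_4,v_6], [v_4,v_8], [v_5,v_6], [v_5,v_7], [v_6,v_7], [v_6,v_8]

Hence C_0 ≅ Z^9, C_1 ≅ Z^12.

The boundary map ∂_1: C_1 → C_0 maps an edge to its endpoints' difference, ∂[p,q] = q − p.
As a 9×12 matrix over Z this has rank 8, with invariant factors (1,1,1,1,1,1,1,1).

From H_k ≅ ker(∂_k) / im(∂_{k+1}) we obtain:

  H_0: rank C_0 − rank ∂_1 = 9 − 8 = 1, and the invariant factors of ∂_1 are all 1, so H_0 = Z.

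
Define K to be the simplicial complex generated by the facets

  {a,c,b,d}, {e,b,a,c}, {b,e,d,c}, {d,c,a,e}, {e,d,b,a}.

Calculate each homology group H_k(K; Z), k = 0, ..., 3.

H_0 ≅ Z,  H_1 = 0,  H_2 = 0,  H_3 ≅ Z.

K has 5 vertices, 10 edges, 10 triangles, 5 3-simplices.
rank ∂_0 = 0, rank ∂_1 = 4 ⇒ b_0 = 5 − 0 − 4 = 1; all invariant factors of ∂_1 are 1 so no torsion. So H_0 = Z.
rank ∂_1 = 4, rank ∂_2 = 6 ⇒ b_1 = 10 − 4 − 6 = 0; all invariant factors of ∂_2 are 1 so no torsion. So H_1 = 0.
rank ∂_2 = 6, rank ∂_3 = 4 ⇒ b_2 = 10 − 6 − 4 = 0; all invariant factors of ∂_3 are 1 so no torsion. So H_2 = 0.
rank ∂_3 = 4, rank ∂_4 = 0 ⇒ b_3 = 5 − 4 − 0 = 1. So H_3 = Z.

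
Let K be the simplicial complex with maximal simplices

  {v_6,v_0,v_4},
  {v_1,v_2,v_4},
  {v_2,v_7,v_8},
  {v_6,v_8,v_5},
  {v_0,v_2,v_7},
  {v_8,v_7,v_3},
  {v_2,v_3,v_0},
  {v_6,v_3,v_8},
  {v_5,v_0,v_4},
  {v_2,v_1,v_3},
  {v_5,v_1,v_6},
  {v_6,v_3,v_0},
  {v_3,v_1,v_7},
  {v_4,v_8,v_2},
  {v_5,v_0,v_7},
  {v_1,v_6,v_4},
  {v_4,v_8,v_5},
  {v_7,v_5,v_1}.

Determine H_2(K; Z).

Fix the vertex order v_0 < v_1 < v_2 < v_3 < v_4 < v_5 < v_6 < v_7 < v_8 and write every simplex with vertices in increasing order. Then dim K = 2 and the simplices of K are:

  0-simplices (9): [v_0], [v_1], [v_2], [v_3], [v_4], [v_5], [v_6], [v_7], [v_8]
  1-simplices (27): (27 of them)
  2-simplices (18): (18 of them)

giving chain groups C_0 ≅ Z^9, C_1 ≅ Z^27, C_2 ≅ Z^18.

∂_1: C_1 → C_0 is given by ∂[p,q] = [q] − [p]. For instance
  ∂[v_5,v_7] = [v_7] − [v_5].
The resulting 9×27 matrix has rank 8, and its Smith normal form has invariant factors (1,1,1,1,1,1,1,1).

Boundary ∂_2: C_2 → C_1 sends each 2-simplex [p,q,r] to [q,r] − [p,r] + [p,q]. For instance
  ∂[v_3,v_6,v_8] = [v_6,v_8] − [v_3,v_8] + [v_3,v_6],
  ∂[v_0,v_5,v_7] = [v_5,v_7] − [v_0,v_7] + [v_0,v_5].
This gives a 27×18 integer matrix of rank 18; reducing to Smith normal form yields diagonal entries (1,1,1,1,1,1,1,1,1,1,1,1,1,1,1,1,1,2).

Computing H_k = (kernel of ∂_k) / (image of ∂_{k+1}):

  H_2: rank ker ∂_2 − rank ∂_3 = (18 − 18) − 0 = 0, and there is no ∂_3, so H_2 = 0.

H_2 = 0.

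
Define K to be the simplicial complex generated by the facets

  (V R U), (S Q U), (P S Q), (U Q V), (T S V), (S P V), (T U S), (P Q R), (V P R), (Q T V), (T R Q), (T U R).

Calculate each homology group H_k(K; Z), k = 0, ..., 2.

We work with the vertex ordering P < Q < R < S < T < U < V. The simplices of K, each written with vertices in increasing order, are:

  0-simplices (7): P, Q, R, S, T, U, V
  1-simplices (18): PQ, PR, PS, PV, QR, QS, QT, QU, QV, RT, RU, RV, ST, SU, SV, TU, TV, UV
  2-simplices (12): PQR, PQS, PRV, PSV, QRT, QSU, QTV, QUV, RTU, RUV, STU, STV

Hence C_0 ≅ Z^7, C_1 ≅ Z^18, C_2 ≅ Z^12.

Boundary ∂_1: C_1 → C_0 is given by ∂[p,q] = [q] − [p]. For instance
  ∂QV = V − Q.
As a 7×18 matrix over Z this has rank 6, with invariant factors (1,1,1,1,1,1).

Boundary ∂_2: C_2 → C_1 maps a triangle to the signed sum of its edges. For instance
  ∂PRV = RV − PV + PR,
  ∂RTU = TU − RU + RT.
As a 18×12 matrix over Z this has rank 12, with invariant factors (1,1,1,1,1,1,1,1,1,1,1,2).

From H_k ≅ ker(∂_k) / im(∂_{k+1}) we obtain:

  H_0: rank C_0 − rank ∂_1 = 7 − 6 = 1, and the invariant factors of ∂_1 are all 1, so H_0 ≅ Z.
  H_1: rank ker ∂_1 − rank ∂_2 = (18 − 6) − 12 = 0, and ∂_2 has invariant factor 2 > 1, so H_1 ≅ Z/2.
  H_2: rank ker ∂_2 − rank ∂_3 = (12 − 12) − 0 = 0, and there is no ∂_3, so H_2 ≅ 0.

As a check, the Euler characteristic is 7 − 18 + 12 = 1, which agrees with 1 − 0 + 0 = 1.

H_0 ≅ Z,  H_1 ≅ Z/2,  H_2 = 0.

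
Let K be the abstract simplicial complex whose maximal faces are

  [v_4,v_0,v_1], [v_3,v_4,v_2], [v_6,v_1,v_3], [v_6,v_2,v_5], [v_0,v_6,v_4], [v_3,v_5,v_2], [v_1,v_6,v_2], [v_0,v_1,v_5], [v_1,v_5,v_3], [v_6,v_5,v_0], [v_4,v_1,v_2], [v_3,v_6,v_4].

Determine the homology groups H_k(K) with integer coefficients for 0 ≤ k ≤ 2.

Fix the vertex order v_0 < v_1 < v_2 < v_3 < v_4 < v_5 < v_6 and write every simplex with vertices in increasing order. Then dim K = 2 and the simplices of K are:

  0-simplices (7): [v_0], [v_1], [v_2], [v_3], [v_4], [v_5], [v_6]
  1-simplices (18): (18 of them)
  2-simplices (12): (12 of them)

Hence C_0 ≅ Z^7, C_1 ≅ Z^18, C_2 ≅ Z^12.

∂_1: C_1 → C_0 maps an edge to its endpoints' difference, ∂[p,q] = q − p. For instance
  ∂[v_3,v_6] = [v_6] − [v_3].
The 7×18 boundary matrix has rank 6 and Smith normal form diag(1,1,1,1,1,1).

Boundary ∂_2: C_2 → C_1 acts by ∂[p,q,r] = [q,r] − [p,r] + [p,q]. For instance
  ∂[v_0,v_4,v_6] = [v_4,v_6] − [v_0,v_6] + [v_0,v_4],
  ∂[v_2,v_3,v_5] = [v_3,v_5] − [v_2,v_5] + [v_2,v_3].
As a 18×12 matrix over Z this has rank 12, with invariant factors (1,1,1,1,1,1,1,1,1,1,1,2).

Now H_k = ker ∂_k / im ∂_{k+1}, so:

  H_0: rank C_0 − rank ∂_1 = 7 − 6 = 1, and the invariant factors of ∂_1 are all 1, so H_0 ≅ Z.
  H_1: rank ker ∂_1 − rank ∂_2 = (18 − 6) − 12 = 0, and ∂_2 has invariant factor 2 > 1, so H_1 ≅ Z/2.
  H_2: rank ker ∂_2 − rank ∂_3 = (12 − 12) − 0 = 0, and there is no ∂_3, so H_2 ≅ 0.

(K is a triangulation of the real projective plane RP^2.)

H_0 ≅ Z,  H_1 ≅ Z/2,  H_2 = 0.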